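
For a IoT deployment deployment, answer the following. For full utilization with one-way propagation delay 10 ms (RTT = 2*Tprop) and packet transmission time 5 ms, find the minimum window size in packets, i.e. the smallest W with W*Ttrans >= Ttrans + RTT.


Given: Ttrans = 5 ms, RTT = 20 ms (= 2 * Tprop, Tprop = 10 ms)
Time until first ACK returns = Ttrans + RTT = 5 + 20 = 25 ms
Need W * Ttrans >= Ttrans + RTT  ->  W >= (Ttrans + RTT) / Ttrans
(Ttrans + RTT) / Ttrans = 25 / 5 = 5
W_min = ceil(5) = 5

5


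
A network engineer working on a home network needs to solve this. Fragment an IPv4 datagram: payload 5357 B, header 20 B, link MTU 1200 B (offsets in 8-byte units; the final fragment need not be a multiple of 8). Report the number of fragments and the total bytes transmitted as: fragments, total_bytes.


Max data per non-final fragment = floor((MTU - header)/8)*8 = floor((1200 - 20)/8)*8 = floor(1180/8)*8 = 1176 B
Final fragment needs no 8-byte alignment: it can carry up to MTU - header = 1180 B
Non-final fragments needed = ceil((payload - 1180) / 1176) = ceil(4177/1176) = ceil(3.5519) = 4
Number of fragments = 4 + 1 = 5
Fragment sizes (data): 4 * 1176 B + 653 B (last, 653 <= 1180 OK)
Total bytes sent = payload + n_frags * header = 5357 + 5*20 = 5357 + 100 = 5457 B

5, 5457


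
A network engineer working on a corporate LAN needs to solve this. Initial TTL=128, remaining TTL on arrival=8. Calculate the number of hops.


Given: initial TTL = 128, received TTL = 8
Hops = initial TTL - received TTL
Hops = 128 - 8 = 120

120


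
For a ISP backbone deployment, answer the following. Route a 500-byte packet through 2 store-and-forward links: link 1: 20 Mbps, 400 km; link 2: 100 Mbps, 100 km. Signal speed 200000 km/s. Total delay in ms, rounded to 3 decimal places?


Packet = 500 bytes = 4000 bits. Store-and-forward: sum (t_trans + t_prop) per link.
Link 1: t_trans = 4000/(20*10^6) s = 0.2000 ms; t_prop = 400/200000 s = 2.0000 ms; subtotal = 2.2000 ms
Link 2: t_trans = 4000/(100*10^6) s = 0.0400 ms; t_prop = 100/200000 s = 0.5000 ms; subtotal = 0.5400 ms
End-to-end = 2.2000 + 0.5400 = 2.7400 ms -> 2.740 ms (3 dp)

2.740


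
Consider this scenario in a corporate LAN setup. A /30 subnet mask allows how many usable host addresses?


Given: subnet mask /30
Host bits = 32 - 30 = 2
Total addresses = 2^2 = 4
Usable hosts = 4 - 2 (network + broadcast) = 2

2


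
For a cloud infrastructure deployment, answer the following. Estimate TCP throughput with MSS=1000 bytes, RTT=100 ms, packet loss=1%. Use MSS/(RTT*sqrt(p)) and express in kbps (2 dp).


Given: MSS = 1000 bytes, RTT = 100 ms, loss = 1%
RTT in seconds = 100 / 1000 = 0.1
Loss rate = 1% = 0.01
sqrt(loss) = sqrt(0.01) = 0.1
Throughput (bytes/s) = 1000 / (0.1 * 0.1) = 100000.0000
Throughput (kbps) = 100000.0000 * 8 / 1000 = 800.000000 -> 800.00 kbps (2 dp)

800.00


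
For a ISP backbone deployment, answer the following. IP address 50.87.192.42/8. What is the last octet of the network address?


Given: IP = 50.87.192.42, prefix = /8
Subnet mask = 255.0.0.0
Last octet of IP: 42
Last octet of mask: 0
Network last octet = 42 AND 0 = 0

0


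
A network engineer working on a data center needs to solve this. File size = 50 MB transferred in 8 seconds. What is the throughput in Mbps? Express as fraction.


Given: file = 50 MB, time = 8 s
File in Mb = 50 * 8 = 400 Mb
Throughput = 400 / 8 Mbps
Throughput = 50 Mbps

50


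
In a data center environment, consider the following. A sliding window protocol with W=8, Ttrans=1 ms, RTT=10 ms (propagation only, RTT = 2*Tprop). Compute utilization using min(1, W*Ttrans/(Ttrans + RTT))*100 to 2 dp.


Given: W = 8, Ttrans = 1 ms, RTT = 10 ms (= 2 * Tprop, Tprop = 5 ms)
Cycle time = Ttrans + RTT = 1 + 10 = 11 ms (first packet sent until its ACK returns)
W * Ttrans = 8 * 1 = 8 ms of sending per cycle
W * Ttrans / (Ttrans + RTT) = 8 / 11 = 0.727273
U = min(1, 0.727273) = 0.727273
U% = 72.73%

72.73


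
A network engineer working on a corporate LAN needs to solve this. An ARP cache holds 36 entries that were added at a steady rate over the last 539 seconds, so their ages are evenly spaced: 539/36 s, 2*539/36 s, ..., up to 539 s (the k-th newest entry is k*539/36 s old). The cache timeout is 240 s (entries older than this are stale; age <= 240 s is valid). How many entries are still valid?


Ages are k * 539/36 s for k = 1..36 (spacing = 14.9722 s).
Entry k is valid iff k * 539/36 <= 240 iff k <= 36 * 240 / 539 = 16.0297
n_valid = floor(16.0297) = 16
(n_stale = 36 - 16 = 20)

16


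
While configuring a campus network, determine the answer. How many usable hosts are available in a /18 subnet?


Given: subnet mask /18
Host bits = 32 - 18 = 14
Total addresses = 2^14 = 16384
Usable hosts = 16384 - 2 (network + broadcast) = 16382

16382


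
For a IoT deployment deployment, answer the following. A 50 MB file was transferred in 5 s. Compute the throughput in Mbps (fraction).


Given: file = 50 MB, time = 5 s
File in Mb = 50 * 8 = 400 Mb
Throughput = 400 / 5 Mbps
Throughput = 80 Mbps

80


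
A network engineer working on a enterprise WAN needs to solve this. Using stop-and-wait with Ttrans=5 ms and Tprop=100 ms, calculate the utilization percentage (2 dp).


Given: Ttrans = 5 ms, Tprop = 100 ms
RTT = 2 * Tprop = 2 * 100 = 200 ms
U = Ttrans / (Ttrans + RTT)
U = 5 / (5 + 200)
U = 5 / 205 = 0.02439
U% = 2.44%

2.44


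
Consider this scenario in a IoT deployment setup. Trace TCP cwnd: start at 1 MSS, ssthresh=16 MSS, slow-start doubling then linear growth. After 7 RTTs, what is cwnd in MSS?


RTT 0: cwnd = 1 MSS (initial)
RTT 1: cwnd = 2 MSS (slow start, doubled)
RTT 2: cwnd = 4 MSS (slow start, doubled)
RTT 3: cwnd = 8 MSS (slow start, doubled)
RTT 4: cwnd = 16 MSS (slow start, doubled)
RTT 5: cwnd = 17 MSS (congestion avoidance, +1)
RTT 6: cwnd = 18 MSS (congestion avoidance, +1)
RTT 7: cwnd = 19 MSS (congestion avoidance, +1)

19


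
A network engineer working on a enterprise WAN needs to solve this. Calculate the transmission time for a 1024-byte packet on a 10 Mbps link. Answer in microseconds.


Given: packet = 1024 bytes, bandwidth = 10 Mbps
Packet in bits = 1024 * 8 = 8192 bits
Bandwidth = 10 * 10^6 = 10000000 bps
Time = 8192 / 10000000 seconds
Time in us = 8192 * 10^6 / 10000000 = 819.2

819.2


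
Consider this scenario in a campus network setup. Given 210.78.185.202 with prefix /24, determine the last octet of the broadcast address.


Given: IP = 210.78.185.202, prefix = /24
Host bits = 32 - 24 = 8
Network last octet = 202 AND mask = 0
Host part size = 2^8 - 1 = 255
Broadcast last octet = 0 OR 255 = 255

255


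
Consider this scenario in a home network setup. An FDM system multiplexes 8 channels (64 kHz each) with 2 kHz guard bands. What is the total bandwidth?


Given: 8 channels, 64 kHz each, guard = 2 kHz
Channel bandwidth = 8 * 64 = 512 kHz
Guard bands = 7 gaps * 2 kHz = 14 kHz
Total = 512 + 14 = 526 kHz

526


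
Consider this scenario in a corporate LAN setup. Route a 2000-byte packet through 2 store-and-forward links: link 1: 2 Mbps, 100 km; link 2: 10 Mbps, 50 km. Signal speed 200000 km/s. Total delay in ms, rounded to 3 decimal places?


Packet = 2000 bytes = 16000 bits. Store-and-forward: sum (t_trans + t_prop) per link.
Link 1: t_trans = 16000/(2*10^6) s = 8.0000 ms; t_prop = 100/200000 s = 0.5000 ms; subtotal = 8.5000 ms
Link 2: t_trans = 16000/(10*10^6) s = 1.6000 ms; t_prop = 50/200000 s = 0.2500 ms; subtotal = 1.8500 ms
End-to-end = 8.5000 + 1.8500 = 10.3500 ms -> 10.350 ms (3 dp)

10.350


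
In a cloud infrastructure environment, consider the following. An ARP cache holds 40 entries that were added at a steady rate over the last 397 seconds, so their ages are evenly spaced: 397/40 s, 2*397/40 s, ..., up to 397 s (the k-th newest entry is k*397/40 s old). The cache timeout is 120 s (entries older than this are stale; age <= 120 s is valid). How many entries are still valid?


Ages are k * 397/40 s for k = 1..40 (spacing = 9.9250 s).
Entry k is valid iff k * 397/40 <= 120 iff k <= 40 * 120 / 397 = 12.0907
n_valid = floor(12.0907) = 12
(n_stale = 40 - 12 = 28)

12


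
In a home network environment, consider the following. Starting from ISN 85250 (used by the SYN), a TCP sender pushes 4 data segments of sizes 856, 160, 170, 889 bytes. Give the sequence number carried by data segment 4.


The SYN occupies sequence number ISN = 85250, so the first data byte is ISN + 1 = 85251.
SEQ of data segment i = (ISN + 1) + sum of payload sizes of segments 1..i-1.
Segment 1: SEQ = 85251, payload = 856 bytes
Segment 2: SEQ = 86107, payload = 160 bytes
Segment 3: SEQ = 86267, payload = 170 bytes
Segment 4: SEQ = 86437, payload = 889 bytes
SEQ of segment 4 = 85251 + 856 + 160 + 170 = 86437

86437


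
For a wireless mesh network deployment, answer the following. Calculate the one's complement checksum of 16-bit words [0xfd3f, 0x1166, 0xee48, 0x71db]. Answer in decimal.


Given words: [0xfd3f, 0x1166, 0xee48, 0x71db]
Step 1: Sum all words
Raw sum = 64831 + 4454 + 61000 + 29147 = 159432
Step 2: Fold carry: (28360 + 2) = 28362
One's complement = ~28362 & 0xFFFF = 37173

37173


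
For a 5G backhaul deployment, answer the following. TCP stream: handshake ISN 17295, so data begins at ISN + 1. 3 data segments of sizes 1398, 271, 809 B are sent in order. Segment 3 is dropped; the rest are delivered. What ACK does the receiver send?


SYN uses sequence number 17295; first data byte = ISN + 1 = 17296.
Segment 1: SEQ = 17296, len = 1398 B, covers [17296, 18693]
Segment 2: SEQ = 18694, len = 271 B, covers [18694, 18964]
Segment 3: SEQ = 18965, len = 809 B, covers [18965, 19773] [LOST]
In-order data received: bytes [17296, 18964] (segments 1..2).
Segment 3 missing -> gap begins at byte 18965.
Cumulative ACK = next expected in-order byte = 17296 + 1398 + 271 = 18965

18965


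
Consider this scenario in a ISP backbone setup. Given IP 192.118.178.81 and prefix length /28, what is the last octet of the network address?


Given: IP = 192.118.178.81, prefix = /28
Subnet mask = 255.255.255.240
Last octet of IP: 81
Last octet of mask: 240
Network last octet = 81 AND 240 = 80

80


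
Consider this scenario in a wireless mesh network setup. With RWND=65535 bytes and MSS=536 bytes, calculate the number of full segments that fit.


Given: RWND = 65535 bytes, MSS = 536 bytes
Full segments = floor(RWND / MSS)
Full segments = floor(65535 / 536)
Full segments = floor(122.2668) = 122

122


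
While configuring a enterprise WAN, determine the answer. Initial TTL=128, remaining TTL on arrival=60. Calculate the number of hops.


Given: initial TTL = 128, received TTL = 60
Hops = initial TTL - received TTL
Hops = 128 - 60 = 68

68


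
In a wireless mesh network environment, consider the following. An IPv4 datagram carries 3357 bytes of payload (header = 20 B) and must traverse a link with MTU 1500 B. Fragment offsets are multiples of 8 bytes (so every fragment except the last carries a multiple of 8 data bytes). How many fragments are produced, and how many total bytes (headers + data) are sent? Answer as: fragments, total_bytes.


Max data per non-final fragment = floor((MTU - header)/8)*8 = floor((1500 - 20)/8)*8 = floor(1480/8)*8 = 1480 B
Final fragment needs no 8-byte alignment: it can carry up to MTU - header = 1480 B
Non-final fragments needed = ceil((payload - 1480) / 1480) = ceil(1877/1480) = ceil(1.2682) = 2
Number of fragments = 2 + 1 = 3
Fragment sizes (data): 2 * 1480 B + 397 B (last, 397 <= 1480 OK)
Total bytes sent = payload + n_frags * header = 3357 + 3*20 = 3357 + 60 = 3417 B

3, 3417


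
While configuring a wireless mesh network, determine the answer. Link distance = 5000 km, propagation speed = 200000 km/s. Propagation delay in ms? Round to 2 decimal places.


Given: distance = 5000 km, speed = 200000 km/s
Delay = distance / speed = 5000 / 200000 seconds
Delay in ms = 5000 * 1000 / 200000
Delay = 25.0000 ms
Rounded to 2 dp = 25.00 ms

25.00


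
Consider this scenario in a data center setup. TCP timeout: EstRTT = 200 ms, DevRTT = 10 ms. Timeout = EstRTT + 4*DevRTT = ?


Given: EstRTT = 200 ms, DevRTT = 10 ms
Timeout = EstRTT + 4 * DevRTT
4 * DevRTT = 4 * 10 = 40
Timeout = 200 + 40 = 240 ms

240


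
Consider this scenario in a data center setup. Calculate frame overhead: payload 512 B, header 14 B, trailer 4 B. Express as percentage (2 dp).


Given: payload = 512 B, header = 14 B, trailer = 4 B
Overhead bytes = header + trailer = 14 + 4 = 18
Total frame = payload + overhead = 512 + 18 = 530
Overhead % = 18 / 530 * 100 = 3.3962% -> 3.40% (2 dp)

3.40


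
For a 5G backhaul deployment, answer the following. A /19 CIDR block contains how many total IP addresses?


Given: CIDR prefix /19
Host bits = 32 - 19 = 13
Total addresses = 2^13 = 8192

8192


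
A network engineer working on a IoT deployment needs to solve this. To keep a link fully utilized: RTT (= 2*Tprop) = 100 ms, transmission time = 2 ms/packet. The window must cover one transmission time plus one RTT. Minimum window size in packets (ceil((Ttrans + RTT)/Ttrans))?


Given: Ttrans = 2 ms, RTT = 100 ms (= 2 * Tprop, Tprop = 50 ms)
Time until first ACK returns = Ttrans + RTT = 2 + 100 = 102 ms
Need W * Ttrans >= Ttrans + RTT  ->  W >= (Ttrans + RTT) / Ttrans
(Ttrans + RTT) / Ttrans = 102 / 2 = 51
W_min = ceil(51) = 51

51


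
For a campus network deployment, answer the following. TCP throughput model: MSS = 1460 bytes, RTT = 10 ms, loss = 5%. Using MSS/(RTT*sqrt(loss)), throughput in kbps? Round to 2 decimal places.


Given: MSS = 1460 bytes, RTT = 10 ms, loss = 5%
RTT in seconds = 10 / 1000 = 0.01
Loss rate = 5% = 0.05
sqrt(loss) = sqrt(0.05) = 0.223606797750
Throughput (bytes/s) = 1460 / (0.01 * 0.223606797750) = 652931.8494
Throughput (kbps) = 652931.8494 * 8 / 1000 = 5223.454795 -> 5223.45 kbps (2 dp)

5223.45


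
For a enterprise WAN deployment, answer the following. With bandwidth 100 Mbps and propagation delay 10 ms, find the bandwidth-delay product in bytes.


Given: bandwidth = 100 Mbps, delay = 10 ms
BDP in bits = 100 * 10^6 * 10 / 1000
BDP in bits = 1000000
BDP in bytes = 1000000 / 8 = 125000

125000


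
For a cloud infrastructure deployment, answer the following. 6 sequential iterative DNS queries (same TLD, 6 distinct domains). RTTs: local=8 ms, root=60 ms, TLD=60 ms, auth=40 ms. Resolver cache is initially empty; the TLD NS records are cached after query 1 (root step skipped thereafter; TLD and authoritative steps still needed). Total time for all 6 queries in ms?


Lookup 1 (cold cache): local + root + TLD + auth = 8 + 60 + 60 + 40 = 168 ms
Lookups 2..6 (TLD NS cached -> skip root; new domain -> still ask TLD and auth): local + TLD + auth = 8 + 60 + 40 = 108 ms each
Remaining 5 lookups: 5 * 108 = 540 ms
Total = 168 + 540 = 708 ms

708


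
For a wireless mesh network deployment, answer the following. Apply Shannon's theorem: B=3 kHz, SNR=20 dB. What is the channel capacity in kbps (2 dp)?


Given: B = 3 kHz, SNR = 20 dB
SNR linear = 10^(20/10) = 100
1 + SNR = 101
log2(101) = 6.6582114828
C = 3 * 1000 * 6.6582114828 = 19974.6344 bps
C = 19.974634 kbps -> 19.97 kbps (2 dp)

19.97


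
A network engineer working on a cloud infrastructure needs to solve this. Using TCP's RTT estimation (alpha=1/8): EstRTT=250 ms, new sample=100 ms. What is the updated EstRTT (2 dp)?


Given: EstRTT = 250 ms, SampleRTT = 100 ms, alpha = 1/8
New EstRTT = (1 - alpha) * EstRTT + alpha * SampleRTT
(7/8) * 250 = 218.75
(1/8) * 100 = 12.5
New EstRTT = 218.75 + 12.5 = 231.25 ms -> 231.25 ms (2 dp)

231.25


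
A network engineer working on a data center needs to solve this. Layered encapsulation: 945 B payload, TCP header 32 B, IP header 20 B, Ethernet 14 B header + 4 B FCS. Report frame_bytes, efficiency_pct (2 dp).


TCP segment = 945 + 32 = 977 B
IP packet = 977 + 20 = 997 B
Ethernet frame = 997 + 14 + 4 = 1015 B
Efficiency = app / frame = 945 / 1015 = 0.931034 = 93.1034% -> 93.10% (2 dp)

1015, 93.10


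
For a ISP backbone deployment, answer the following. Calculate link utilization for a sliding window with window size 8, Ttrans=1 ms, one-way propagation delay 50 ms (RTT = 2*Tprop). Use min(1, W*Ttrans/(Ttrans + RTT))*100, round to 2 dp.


Given: W = 8, Ttrans = 1 ms, RTT = 100 ms (= 2 * Tprop, Tprop = 50 ms)
Cycle time = Ttrans + RTT = 1 + 100 = 101 ms (first packet sent until its ACK returns)
W * Ttrans = 8 * 1 = 8 ms of sending per cycle
W * Ttrans / (Ttrans + RTT) = 8 / 101 = 0.079208
U = min(1, 0.079208) = 0.079208
U% = 7.92%

7.92


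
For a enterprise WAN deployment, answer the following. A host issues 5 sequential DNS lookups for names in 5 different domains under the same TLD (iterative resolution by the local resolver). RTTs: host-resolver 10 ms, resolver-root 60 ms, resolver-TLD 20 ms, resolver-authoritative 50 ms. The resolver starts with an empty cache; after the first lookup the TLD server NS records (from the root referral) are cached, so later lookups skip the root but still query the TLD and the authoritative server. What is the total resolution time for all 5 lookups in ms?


Lookup 1 (cold cache): local + root + TLD + auth = 10 + 60 + 20 + 50 = 140 ms
Lookups 2..5 (TLD NS cached -> skip root; new domain -> still ask TLD and auth): local + TLD + auth = 10 + 20 + 50 = 80 ms each
Remaining 4 lookups: 4 * 80 = 320 ms
Total = 140 + 320 = 460 ms

460


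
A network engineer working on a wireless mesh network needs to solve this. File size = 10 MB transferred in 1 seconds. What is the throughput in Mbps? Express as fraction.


Given: file = 10 MB, time = 1 s
File in Mb = 10 * 8 = 80 Mb
Throughput = 80 / 1 Mbps
Throughput = 80 Mbps

80


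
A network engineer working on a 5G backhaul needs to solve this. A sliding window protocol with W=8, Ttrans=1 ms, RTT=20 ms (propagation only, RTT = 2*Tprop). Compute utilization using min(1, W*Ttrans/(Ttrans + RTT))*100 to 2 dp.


Given: W = 8, Ttrans = 1 ms, RTT = 20 ms (= 2 * Tprop, Tprop = 10 ms)
Cycle time = Ttrans + RTT = 1 + 20 = 21 ms (first packet sent until its ACK returns)
W * Ttrans = 8 * 1 = 8 ms of sending per cycle
W * Ttrans / (Ttrans + RTT) = 8 / 21 = 0.380952
U = min(1, 0.380952) = 0.380952
U% = 38.10%

38.10


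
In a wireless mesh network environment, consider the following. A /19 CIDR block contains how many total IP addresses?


Given: CIDR prefix /19
Host bits = 32 - 19 = 13
Total addresses = 2^13 = 8192

8192


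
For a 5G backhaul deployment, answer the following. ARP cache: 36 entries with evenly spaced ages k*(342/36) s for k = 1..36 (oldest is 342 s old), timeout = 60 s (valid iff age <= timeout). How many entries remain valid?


Ages are k * 342/36 s for k = 1..36 (spacing = 9.5000 s).
Entry k is valid iff k * 342/36 <= 60 iff k <= 36 * 60 / 342 = 6.3158
n_valid = floor(6.3158) = 6
(n_stale = 36 - 6 = 30)

6


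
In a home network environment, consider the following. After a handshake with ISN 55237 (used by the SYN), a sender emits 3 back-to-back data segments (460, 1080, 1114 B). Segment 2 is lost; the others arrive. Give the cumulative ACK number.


SYN uses sequence number 55237; first data byte = ISN + 1 = 55238.
Segment 1: SEQ = 55238, len = 460 B, covers [55238, 55697]
Segment 2: SEQ = 55698, len = 1080 B, covers [55698, 56777] [LOST]
Segment 3: SEQ = 56778, len = 1114 B, covers [56778, 57891]
In-order data received: bytes [55238, 55697] (segments 1..1).
Segment 2 missing -> gap begins at byte 55698; later segments buffered out of order.
Cumulative ACK = next expected in-order byte = 55238 + 460 = 55698

55698


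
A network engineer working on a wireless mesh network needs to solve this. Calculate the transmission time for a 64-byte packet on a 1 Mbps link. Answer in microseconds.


Given: packet = 64 bytes, bandwidth = 1 Mbps
Packet in bits = 64 * 8 = 512 bits
Bandwidth = 1 * 10^6 = 1000000 bps
Time = 512 / 1000000 seconds
Time in us = 512 * 10^6 / 1000000 = 512

512


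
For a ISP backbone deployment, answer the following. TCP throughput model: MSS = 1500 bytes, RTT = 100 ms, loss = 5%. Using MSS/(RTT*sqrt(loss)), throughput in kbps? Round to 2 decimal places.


Given: MSS = 1500 bytes, RTT = 100 ms, loss = 5%
RTT in seconds = 100 / 1000 = 0.1
Loss rate = 5% = 0.05
sqrt(loss) = sqrt(0.05) = 0.223606797750
Throughput (bytes/s) = 1500 / (0.1 * 0.223606797750) = 67082.0393
Throughput (kbps) = 67082.0393 * 8 / 1000 = 536.656315 -> 536.66 kbps (2 dp)

536.66


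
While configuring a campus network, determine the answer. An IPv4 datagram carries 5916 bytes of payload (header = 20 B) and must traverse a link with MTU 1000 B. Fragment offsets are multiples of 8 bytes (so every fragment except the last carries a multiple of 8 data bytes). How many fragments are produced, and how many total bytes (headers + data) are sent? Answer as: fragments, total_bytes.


Max data per non-final fragment = floor((MTU - header)/8)*8 = floor((1000 - 20)/8)*8 = floor(980/8)*8 = 976 B
Final fragment needs no 8-byte alignment: it can carry up to MTU - header = 980 B
Non-final fragments needed = ceil((payload - 980) / 976) = ceil(4936/976) = ceil(5.0574) = 6
Number of fragments = 6 + 1 = 7
Fragment sizes (data): 6 * 976 B + 60 B (last, 60 <= 980 OK)
Total bytes sent = payload + n_frags * header = 5916 + 7*20 = 5916 + 140 = 6056 B

7, 6056


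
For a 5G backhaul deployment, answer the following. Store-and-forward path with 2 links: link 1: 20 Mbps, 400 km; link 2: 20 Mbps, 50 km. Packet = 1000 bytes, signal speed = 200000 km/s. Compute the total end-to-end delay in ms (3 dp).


Packet = 1000 bytes = 8000 bits. Store-and-forward: sum (t_trans + t_prop) per link.
Link 1: t_trans = 8000/(20*10^6) s = 0.4000 ms; t_prop = 400/200000 s = 2.0000 ms; subtotal = 2.4000 ms
Link 2: t_trans = 8000/(20*10^6) s = 0.4000 ms; t_prop = 50/200000 s = 0.2500 ms; subtotal = 0.6500 ms
End-to-end = 2.4000 + 0.6500 = 3.0500 ms -> 3.050 ms (3 dp)

3.050


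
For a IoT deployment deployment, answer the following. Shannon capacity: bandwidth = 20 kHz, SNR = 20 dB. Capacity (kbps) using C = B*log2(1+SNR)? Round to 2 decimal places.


Given: B = 20 kHz, SNR = 20 dB
SNR linear = 10^(20/10) = 100
1 + SNR = 101
log2(101) = 6.6582114828
C = 20 * 1000 * 6.6582114828 = 133164.2297 bps
C = 133.164230 kbps -> 133.16 kbps (2 dp)

133.16


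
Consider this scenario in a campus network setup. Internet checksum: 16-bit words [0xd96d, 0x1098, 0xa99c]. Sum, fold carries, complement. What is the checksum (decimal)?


Given words: [0xd96d, 0x1098, 0xa99c]
Step 1: Sum all words
Raw sum = 55661 + 4248 + 43420 = 103329
Step 2: Fold carry: (37793 + 1) = 37794
One's complement = ~37794 & 0xFFFF = 27741

27741


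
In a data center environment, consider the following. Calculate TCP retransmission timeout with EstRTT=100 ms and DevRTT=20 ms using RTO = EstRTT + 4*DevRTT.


Given: EstRTT = 100 ms, DevRTT = 20 ms
Timeout = EstRTT + 4 * DevRTT
4 * DevRTT = 4 * 20 = 80
Timeout = 100 + 80 = 180 ms

180


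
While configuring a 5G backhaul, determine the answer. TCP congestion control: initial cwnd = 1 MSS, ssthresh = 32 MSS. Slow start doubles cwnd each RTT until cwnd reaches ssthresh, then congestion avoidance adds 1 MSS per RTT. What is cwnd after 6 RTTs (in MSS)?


RTT 0: cwnd = 1 MSS (initial)
RTT 1: cwnd = 2 MSS (slow start, doubled)
RTT 2: cwnd = 4 MSS (slow start, doubled)
RTT 3: cwnd = 8 MSS (slow start, doubled)
RTT 4: cwnd = 16 MSS (slow start, doubled)
RTT 5: cwnd = 32 MSS (slow start, doubled)
RTT 6: cwnd = 33 MSS (congestion avoidance, +1)

33


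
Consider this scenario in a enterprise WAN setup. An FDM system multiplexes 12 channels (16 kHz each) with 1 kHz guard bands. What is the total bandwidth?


Given: 12 channels, 16 kHz each, guard = 1 kHz
Channel bandwidth = 12 * 16 = 192 kHz
Guard bands = 11 gaps * 1 kHz = 11 kHz
Total = 192 + 11 = 203 kHz

203


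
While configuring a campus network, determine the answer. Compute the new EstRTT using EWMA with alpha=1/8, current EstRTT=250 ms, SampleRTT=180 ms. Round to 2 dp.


Given: EstRTT = 250 ms, SampleRTT = 180 ms, alpha = 1/8
New EstRTT = (1 - alpha) * EstRTT + alpha * SampleRTT
(7/8) * 250 = 218.75
(1/8) * 180 = 22.5
New EstRTT = 218.75 + 22.5 = 241.25 ms -> 241.25 ms (2 dp)

241.25


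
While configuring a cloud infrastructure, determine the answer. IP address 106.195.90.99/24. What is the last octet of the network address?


Given: IP = 106.195.90.99, prefix = /24
Subnet mask = 255.255.255.0
Last octet of IP: 99
Last octet of mask: 0
Network last octet = 99 AND 0 = 0

0


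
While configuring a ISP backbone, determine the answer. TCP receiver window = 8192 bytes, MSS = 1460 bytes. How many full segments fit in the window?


Given: RWND = 8192 bytes, MSS = 1460 bytes
Full segments = floor(RWND / MSS)
Full segments = floor(8192 / 1460)
Full segments = floor(5.611) = 5

5


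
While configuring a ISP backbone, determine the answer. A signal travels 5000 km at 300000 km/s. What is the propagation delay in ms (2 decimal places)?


Given: distance = 5000 km, speed = 300000 km/s
Delay = distance / speed = 5000 / 300000 seconds
Delay in ms = 5000 * 1000 / 300000
Delay = 16.6667 ms
Rounded to 2 dp = 16.67 ms

16.67


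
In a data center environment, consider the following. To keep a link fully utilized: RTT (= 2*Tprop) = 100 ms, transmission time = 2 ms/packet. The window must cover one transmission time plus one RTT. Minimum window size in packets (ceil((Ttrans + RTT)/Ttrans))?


Given: Ttrans = 2 ms, RTT = 100 ms (= 2 * Tprop, Tprop = 50 ms)
Time until first ACK returns = Ttrans + RTT = 2 + 100 = 102 ms
Need W * Ttrans >= Ttrans + RTT  ->  W >= (Ttrans + RTT) / Ttrans
(Ttrans + RTT) / Ttrans = 102 / 2 = 51
W_min = ceil(51) = 51

51


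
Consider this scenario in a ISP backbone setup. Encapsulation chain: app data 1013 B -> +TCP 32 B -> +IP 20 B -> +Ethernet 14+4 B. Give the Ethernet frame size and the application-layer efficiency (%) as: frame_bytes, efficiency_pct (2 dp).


TCP segment = 1013 + 32 = 1045 B
IP packet = 1045 + 20 = 1065 B
Ethernet frame = 1065 + 14 + 4 = 1083 B
Efficiency = app / frame = 1013 / 1083 = 0.935365 = 93.5365% -> 93.54% (2 dp)

1083, 93.54


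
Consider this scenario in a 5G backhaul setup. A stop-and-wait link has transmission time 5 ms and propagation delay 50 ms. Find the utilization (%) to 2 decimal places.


Given: Ttrans = 5 ms, Tprop = 50 ms
RTT = 2 * Tprop = 2 * 50 = 100 ms
U = Ttrans / (Ttrans + RTT)
U = 5 / (5 + 100)
U = 5 / 105 = 0.047619
U% = 4.76%

4.76


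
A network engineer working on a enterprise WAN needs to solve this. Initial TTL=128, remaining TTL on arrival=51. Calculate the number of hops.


Given: initial TTL = 128, received TTL = 51
Hops = initial TTL - received TTL
Hops = 128 - 51 = 77

77


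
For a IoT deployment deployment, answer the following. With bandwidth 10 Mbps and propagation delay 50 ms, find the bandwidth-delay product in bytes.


Given: bandwidth = 10 Mbps, delay = 50 ms
BDP in bits = 10 * 10^6 * 50 / 1000
BDP in bits = 500000
BDP in bytes = 500000 / 8 = 62500

62500


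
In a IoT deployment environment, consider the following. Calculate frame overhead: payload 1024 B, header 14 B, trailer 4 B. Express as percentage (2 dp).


Given: payload = 1024 B, header = 14 B, trailer = 4 B
Overhead bytes = header + trailer = 14 + 4 = 18
Total frame = payload + overhead = 1024 + 18 = 1042
Overhead % = 18 / 1042 * 100 = 1.7274% -> 1.73% (2 dp)

1.73


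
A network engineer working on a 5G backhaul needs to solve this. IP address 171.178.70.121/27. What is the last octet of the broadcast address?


Given: IP = 171.178.70.121, prefix = /27
Host bits = 32 - 27 = 5
Network last octet = 121 AND mask = 96
Host part size = 2^5 - 1 = 31
Broadcast last octet = 96 OR 31 = 127

127


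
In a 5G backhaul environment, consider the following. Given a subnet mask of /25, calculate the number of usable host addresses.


Given: subnet mask /25
Host bits = 32 - 25 = 7
Total addresses = 2^7 = 128
Usable hosts = 128 - 2 (network + broadcast) = 126

126


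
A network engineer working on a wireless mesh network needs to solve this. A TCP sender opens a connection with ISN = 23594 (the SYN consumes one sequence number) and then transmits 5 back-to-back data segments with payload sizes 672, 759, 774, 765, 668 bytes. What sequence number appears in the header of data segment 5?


The SYN occupies sequence number ISN = 23594, so the first data byte is ISN + 1 = 23595.
SEQ of data segment i = (ISN + 1) + sum of payload sizes of segments 1..i-1.
Segment 1: SEQ = 23595, payload = 672 bytes
Segment 2: SEQ = 24267, payload = 759 bytes
Segment 3: SEQ = 25026, payload = 774 bytes
Segment 4: SEQ = 25800, payload = 765 bytes
Segment 5: SEQ = 26565, payload = 668 bytes
SEQ of segment 5 = 23595 + 672 + 759 + 774 + 765 = 26565

26565


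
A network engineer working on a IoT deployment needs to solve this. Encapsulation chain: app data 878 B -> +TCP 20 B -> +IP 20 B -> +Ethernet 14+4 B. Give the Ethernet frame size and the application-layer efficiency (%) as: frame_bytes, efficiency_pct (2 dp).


TCP segment = 878 + 20 = 898 B
IP packet = 898 + 20 = 918 B
Ethernet frame = 918 + 14 + 4 = 936 B
Efficiency = app / frame = 878 / 936 = 0.938034 = 93.8034% -> 93.80% (2 dp)

936, 93.80


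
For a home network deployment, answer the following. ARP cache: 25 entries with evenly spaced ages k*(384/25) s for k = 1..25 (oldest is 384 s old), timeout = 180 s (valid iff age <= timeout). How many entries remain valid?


Ages are k * 384/25 s for k = 1..25 (spacing = 15.3600 s).
Entry k is valid iff k * 384/25 <= 180 iff k <= 25 * 180 / 384 = 11.7188
n_valid = floor(11.7188) = 11
(n_stale = 25 - 11 = 14)

11


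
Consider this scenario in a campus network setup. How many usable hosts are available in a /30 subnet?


Given: subnet mask /30
Host bits = 32 - 30 = 2
Total addresses = 2^2 = 4
Usable hosts = 4 - 2 (network + broadcast) = 2

2


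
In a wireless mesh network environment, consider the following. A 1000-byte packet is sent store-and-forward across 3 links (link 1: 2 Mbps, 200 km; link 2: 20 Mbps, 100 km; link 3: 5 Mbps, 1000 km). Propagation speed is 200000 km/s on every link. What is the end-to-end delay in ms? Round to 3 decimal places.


Packet = 1000 bytes = 8000 bits. Store-and-forward: sum (t_trans + t_prop) per link.
Link 1: t_trans = 8000/(2*10^6) s = 4.0000 ms; t_prop = 200/200000 s = 1.0000 ms; subtotal = 5.0000 ms
Link 2: t_trans = 8000/(20*10^6) s = 0.4000 ms; t_prop = 100/200000 s = 0.5000 ms; subtotal = 0.9000 ms
Link 3: t_trans = 8000/(5*10^6) s = 1.6000 ms; t_prop = 1000/200000 s = 5.0000 ms; subtotal = 6.6000 ms
End-to-end = 5.0000 + 0.9000 + 6.6000 = 12.5000 ms -> 12.500 ms (3 dp)

12.500


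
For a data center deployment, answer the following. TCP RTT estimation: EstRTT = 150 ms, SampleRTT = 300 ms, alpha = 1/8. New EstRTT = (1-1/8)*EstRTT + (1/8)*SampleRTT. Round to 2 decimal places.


Given: EstRTT = 150 ms, SampleRTT = 300 ms, alpha = 1/8
New EstRTT = (1 - alpha) * EstRTT + alpha * SampleRTT
(7/8) * 150 = 131.25
(1/8) * 300 = 37.5
New EstRTT = 131.25 + 37.5 = 168.75 ms -> 168.75 ms (2 dp)

168.75


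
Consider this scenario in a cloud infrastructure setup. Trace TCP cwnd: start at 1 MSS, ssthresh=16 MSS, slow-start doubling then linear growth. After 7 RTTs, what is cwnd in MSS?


RTT 0: cwnd = 1 MSS (initial)
RTT 1: cwnd = 2 MSS (slow start, doubled)
RTT 2: cwnd = 4 MSS (slow start, doubled)
RTT 3: cwnd = 8 MSS (slow start, doubled)
RTT 4: cwnd = 16 MSS (slow start, doubled)
RTT 5: cwnd = 17 MSS (congestion avoidance, +1)
RTT 6: cwnd = 18 MSS (congestion avoidance, +1)
RTT 7: cwnd = 19 MSS (congestion avoidance, +1)

19


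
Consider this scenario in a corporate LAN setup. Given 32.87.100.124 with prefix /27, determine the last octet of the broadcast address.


Given: IP = 32.87.100.124, prefix = /27
Host bits = 32 - 27 = 5
Network last octet = 124 AND mask = 96
Host part size = 2^5 - 1 = 31
Broadcast last octet = 96 OR 31 = 127

127


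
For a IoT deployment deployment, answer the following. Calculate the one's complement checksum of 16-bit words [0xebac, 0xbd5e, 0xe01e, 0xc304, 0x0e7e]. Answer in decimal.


Given words: [0xebac, 0xbd5e, 0xe01e, 0xc304, 0x0e7e]
Step 1: Sum all words
Raw sum = 60332 + 48478 + 57374 + 49924 + 3710 = 219818
Step 2: Fold carry: (23210 + 3) = 23213
One's complement = ~23213 & 0xFFFF = 42322

42322


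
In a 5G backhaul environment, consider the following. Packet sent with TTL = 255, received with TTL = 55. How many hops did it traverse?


Given: initial TTL = 255, received TTL = 55
Hops = initial TTL - received TTL
Hops = 255 - 55 = 200

200


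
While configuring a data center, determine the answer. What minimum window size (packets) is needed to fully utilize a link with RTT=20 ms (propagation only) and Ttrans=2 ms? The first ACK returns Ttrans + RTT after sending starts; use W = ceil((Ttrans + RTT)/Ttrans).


Given: Ttrans = 2 ms, RTT = 20 ms (= 2 * Tprop, Tprop = 10 ms)
Time until first ACK returns = Ttrans + RTT = 2 + 20 = 22 ms
Need W * Ttrans >= Ttrans + RTT  ->  W >= (Ttrans + RTT) / Ttrans
(Ttrans + RTT) / Ttrans = 22 / 2 = 11
W_min = ceil(11) = 11

11


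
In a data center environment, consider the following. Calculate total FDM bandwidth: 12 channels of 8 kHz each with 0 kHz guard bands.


Given: 12 channels, 8 kHz each, guard = 0 kHz
Channel bandwidth = 12 * 8 = 96 kHz
Guard bands = 11 gaps * 0 kHz = 0 kHz
Total = 96 + 0 = 96 kHz

96


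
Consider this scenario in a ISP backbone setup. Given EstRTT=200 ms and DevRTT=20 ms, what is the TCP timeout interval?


Given: EstRTT = 200 ms, DevRTT = 20 ms
Timeout = EstRTT + 4 * DevRTT
4 * DevRTT = 4 * 20 = 80
Timeout = 200 + 80 = 280 ms

280


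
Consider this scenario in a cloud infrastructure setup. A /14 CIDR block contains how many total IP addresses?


Given: CIDR prefix /14
Host bits = 32 - 14 = 18
Total addresses = 2^18 = 262144

262144


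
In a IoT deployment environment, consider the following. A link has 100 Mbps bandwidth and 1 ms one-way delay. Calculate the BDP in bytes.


Given: bandwidth = 100 Mbps, delay = 1 ms
BDP in bits = 100 * 10^6 * 1 / 1000
BDP in bits = 100000
BDP in bytes = 100000 / 8 = 12500

12500


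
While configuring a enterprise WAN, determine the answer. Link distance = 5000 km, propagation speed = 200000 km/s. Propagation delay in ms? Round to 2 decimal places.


Given: distance = 5000 km, speed = 200000 km/s
Delay = distance / speed = 5000 / 200000 seconds
Delay in ms = 5000 * 1000 / 200000
Delay = 25.0000 ms
Rounded to 2 dp = 25.00 ms

25.00


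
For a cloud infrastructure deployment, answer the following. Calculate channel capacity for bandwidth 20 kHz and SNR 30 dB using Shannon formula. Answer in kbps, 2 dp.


Given: B = 20 kHz, SNR = 30 dB
SNR linear = 10^(30/10) = 1000
1 + SNR = 1001
log2(1001) = 9.9672262588
C = 20 * 1000 * 9.9672262588 = 199344.5252 bps
C = 199.344525 kbps -> 199.34 kbps (2 dp)

199.34


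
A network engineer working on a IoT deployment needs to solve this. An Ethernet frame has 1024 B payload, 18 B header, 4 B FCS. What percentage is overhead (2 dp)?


Given: payload = 1024 B, header = 18 B, trailer = 4 B
Overhead bytes = header + trailer = 18 + 4 = 22
Total frame = payload + overhead = 1024 + 22 = 1046
Overhead % = 22 / 1046 * 100 = 2.1033% -> 2.10% (2 dp)

2.10


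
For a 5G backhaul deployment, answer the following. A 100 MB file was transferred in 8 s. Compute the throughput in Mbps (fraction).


Given: file = 100 MB, time = 8 s
File in Mb = 100 * 8 = 800 Mb
Throughput = 800 / 8 Mbps
Throughput = 100 Mbps

100


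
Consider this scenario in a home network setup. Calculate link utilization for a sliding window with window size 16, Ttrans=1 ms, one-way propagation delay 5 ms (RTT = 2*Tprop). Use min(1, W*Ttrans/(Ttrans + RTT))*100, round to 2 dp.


Given: W = 16, Ttrans = 1 ms, RTT = 10 ms (= 2 * Tprop, Tprop = 5 ms)
Cycle time = Ttrans + RTT = 1 + 10 = 11 ms (first packet sent until its ACK returns)
W * Ttrans = 16 * 1 = 16 ms of sending per cycle
W * Ttrans / (Ttrans + RTT) = 16 / 11 = 1.454545
U = min(1, 1.454545) = 1.000000
U% = 100.00%

100.00


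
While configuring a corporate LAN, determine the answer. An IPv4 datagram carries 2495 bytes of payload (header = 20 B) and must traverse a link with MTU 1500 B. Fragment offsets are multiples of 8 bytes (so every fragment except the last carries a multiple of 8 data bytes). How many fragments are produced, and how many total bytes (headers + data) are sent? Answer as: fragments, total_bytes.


Max data per non-final fragment = floor((MTU - header)/8)*8 = floor((1500 - 20)/8)*8 = floor(1480/8)*8 = 1480 B
Final fragment needs no 8-byte alignment: it can carry up to MTU - header = 1480 B
Non-final fragments needed = ceil((payload - 1480) / 1480) = ceil(1015/1480) = ceil(0.6858) = 1
Number of fragments = 1 + 1 = 2
Fragment sizes (data): 1 * 1480 B + 1015 B (last, 1015 <= 1480 OK)
Total bytes sent = payload + n_frags * header = 2495 + 2*20 = 2495 + 40 = 2535 B

2, 2535


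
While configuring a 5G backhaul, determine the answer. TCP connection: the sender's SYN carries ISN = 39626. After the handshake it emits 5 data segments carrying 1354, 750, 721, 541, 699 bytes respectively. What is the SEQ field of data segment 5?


The SYN occupies sequence number ISN = 39626, so the first data byte is ISN + 1 = 39627.
SEQ of data segment i = (ISN + 1) + sum of payload sizes of segments 1..i-1.
Segment 1: SEQ = 39627, payload = 1354 bytes
Segment 2: SEQ = 40981, payload = 750 bytes
Segment 3: SEQ = 41731, payload = 721 bytes
Segment 4: SEQ = 42452, payload = 541 bytes
Segment 5: SEQ = 42993, payload = 699 bytes
SEQ of segment 5 = 39627 + 1354 + 750 + 721 + 541 = 42993

42993


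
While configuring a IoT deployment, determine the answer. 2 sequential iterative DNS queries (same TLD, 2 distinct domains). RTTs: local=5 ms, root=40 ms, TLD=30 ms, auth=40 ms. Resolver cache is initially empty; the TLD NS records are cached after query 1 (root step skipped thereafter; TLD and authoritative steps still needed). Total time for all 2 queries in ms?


Lookup 1 (cold cache): local + root + TLD + auth = 5 + 40 + 30 + 40 = 115 ms
Lookups 2..2 (TLD NS cached -> skip root; new domain -> still ask TLD and auth): local + TLD + auth = 5 + 30 + 40 = 75 ms each
Remaining 1 lookups: 1 * 75 = 75 ms
Total = 115 + 75 = 190 ms

190


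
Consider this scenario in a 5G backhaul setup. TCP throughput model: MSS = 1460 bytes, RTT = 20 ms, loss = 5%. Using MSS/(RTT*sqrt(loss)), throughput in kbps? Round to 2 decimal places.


Given: MSS = 1460 bytes, RTT = 20 ms, loss = 5%
RTT in seconds = 20 / 1000 = 0.02
Loss rate = 5% = 0.05
sqrt(loss) = sqrt(0.05) = 0.223606797750
Throughput (bytes/s) = 1460 / (0.02 * 0.223606797750) = 326465.9247
Throughput (kbps) = 326465.9247 * 8 / 1000 = 2611.727398 -> 2611.73 kbps (2 dp)

2611.73


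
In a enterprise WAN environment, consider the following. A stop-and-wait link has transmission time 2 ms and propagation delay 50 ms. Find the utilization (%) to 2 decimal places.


Given: Ttrans = 2 ms, Tprop = 50 ms
RTT = 2 * Tprop = 2 * 50 = 100 ms
U = Ttrans / (Ttrans + RTT)
U = 2 / (2 + 100)
U = 2 / 102 = 0.019608
U% = 1.96%

1.96


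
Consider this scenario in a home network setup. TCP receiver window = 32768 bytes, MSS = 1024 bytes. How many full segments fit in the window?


Given: RWND = 32768 bytes, MSS = 1024 bytes
Full segments = floor(RWND / MSS)
Full segments = floor(32768 / 1024)
Full segments = floor(32.0) = 32

32


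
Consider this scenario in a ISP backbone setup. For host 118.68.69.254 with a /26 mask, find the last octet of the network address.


Given: IP = 118.68.69.254, prefix = /26
Subnet mask = 255.255.255.192
Last octet of IP: 254
Last octet of mask: 192
Network last octet = 254 AND 192 = 192

192


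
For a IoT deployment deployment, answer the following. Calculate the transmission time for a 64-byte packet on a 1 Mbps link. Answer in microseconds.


Given: packet = 64 bytes, bandwidth = 1 Mbps
Packet in bits = 64 * 8 = 512 bits
Bandwidth = 1 * 10^6 = 1000000 bps
Time = 512 / 1000000 seconds
Time in us = 512 * 10^6 / 1000000 = 512

512
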